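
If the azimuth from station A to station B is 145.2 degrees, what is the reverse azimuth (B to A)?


back azimuth = (145.2 + 180) mod 360 = 325.2 degrees

325.2 degrees


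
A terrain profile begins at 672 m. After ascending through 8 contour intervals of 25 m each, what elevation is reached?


elevation = 672 + 8 * 25 = 872 m

872 m


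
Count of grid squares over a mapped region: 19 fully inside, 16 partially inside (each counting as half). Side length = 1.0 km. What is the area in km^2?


effective squares = 19 + 16 * 0.5 = 27.0
area = 27.0 * 1.0 = 27.0 km^2

27.0 km^2


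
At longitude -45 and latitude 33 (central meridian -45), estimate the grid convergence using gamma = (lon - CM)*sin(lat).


gamma = (-45 - -45) * sin(33) = 0 * 0.544639 = 0.0 degrees

0.0 degrees


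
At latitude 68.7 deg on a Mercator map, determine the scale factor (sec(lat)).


SF = 1 / cos(68.7) = 1 / 0.363251 = 2.753

2.753


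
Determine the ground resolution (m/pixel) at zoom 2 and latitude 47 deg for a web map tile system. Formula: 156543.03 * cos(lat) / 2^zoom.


res = 156543.03 * cos(47) / 2^2 = 156543.03 * 0.68199836 / 4 = 26690.52 m/pixel

26690.52 m/pixel


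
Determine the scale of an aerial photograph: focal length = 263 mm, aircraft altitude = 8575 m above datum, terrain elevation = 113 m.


scale = f / (H - h) = 263 mm / 8462 m = 263 / 8462000 = 1:32175

1:32175


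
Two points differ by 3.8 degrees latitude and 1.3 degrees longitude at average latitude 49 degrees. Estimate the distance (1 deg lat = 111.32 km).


dlat_km = 3.8 * 111.32 = 423.016
dlon_km = 1.3 * 111.32 * cos(49) ≈ 94.942
dist = sqrt(423.016^2 + 94.942^2) ≈ 433.5 km

433.5 km


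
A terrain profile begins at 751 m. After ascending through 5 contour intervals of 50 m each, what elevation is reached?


elevation = 751 + 5 * 50 = 1001 m

1001 m


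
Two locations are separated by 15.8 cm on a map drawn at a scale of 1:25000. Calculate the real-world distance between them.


ground = 15.8 cm * 25000 / 100 = 3950.0 m = 3.95 km

3.95 km


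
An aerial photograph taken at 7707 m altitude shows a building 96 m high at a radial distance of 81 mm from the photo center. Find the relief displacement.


d = h * r / H = 96 * 81 / 7707 = 1.01 mm

1.01 mm


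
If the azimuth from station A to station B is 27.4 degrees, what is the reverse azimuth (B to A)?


back azimuth = (27.4 + 180) mod 360 = 207.4 degrees

207.4 degrees


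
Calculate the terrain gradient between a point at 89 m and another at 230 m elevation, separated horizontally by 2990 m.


gradient = (230 - 89) / 2990 = 141 / 2990 = 0.0472

0.0472


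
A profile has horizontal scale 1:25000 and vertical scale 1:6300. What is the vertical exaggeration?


VE = horizontal_scale / vertical_scale = 25000 / 6300 ≈ 4.0

4.0x


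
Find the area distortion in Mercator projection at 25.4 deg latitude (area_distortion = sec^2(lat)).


area_distortion = 1/cos^2(25.4) = 1.225

1.225


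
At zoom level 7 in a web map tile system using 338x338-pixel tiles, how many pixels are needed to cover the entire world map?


tiles per axis = 2^7 = 128
total tiles = 128^2 = 16384
pixels per axis = 128 * 338 = 43264
total pixels = 43264^2 = 1871773696

1871773696 pixels


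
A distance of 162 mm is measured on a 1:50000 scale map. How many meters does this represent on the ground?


ground = 162 mm * 50000 / 1000 = 8100.0 m

8100.0 m


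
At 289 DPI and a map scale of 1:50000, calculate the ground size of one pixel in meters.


pixel_cm = 2.54 / 289 ≈ 0.008789 cm
ground = pixel_cm * 50000 / 100 = 2.54 * 50000 / (289 * 100) = 127000 / 28900 ≈ 4.39 m

4.39 m


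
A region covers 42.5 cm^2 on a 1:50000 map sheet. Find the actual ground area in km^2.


ground_area = 42.5 * (50000/100)^2 = 10625000.0 m^2 = 10.625 km^2

10.625 km^2


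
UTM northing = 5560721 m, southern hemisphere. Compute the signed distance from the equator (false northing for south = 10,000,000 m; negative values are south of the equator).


For southern: actual = 5560721 - 10000000 = -4439279 m

-4439279 m


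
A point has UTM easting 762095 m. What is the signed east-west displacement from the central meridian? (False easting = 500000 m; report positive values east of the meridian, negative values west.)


displacement = 762095 - 500000 = 262095 m

262095 m


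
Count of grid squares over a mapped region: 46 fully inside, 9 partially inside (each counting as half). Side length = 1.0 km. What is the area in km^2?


effective squares = 46 + 9 * 0.5 = 50.5
area = 50.5 * 1.0 = 50.5 km^2

50.5 km^2


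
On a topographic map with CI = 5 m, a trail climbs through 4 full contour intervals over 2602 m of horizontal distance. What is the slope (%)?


elevation change = 4 * 5 = 20 m
slope = 20 / 2602 * 100 = 0.8%

0.8%


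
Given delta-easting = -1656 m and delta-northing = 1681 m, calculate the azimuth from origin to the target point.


az = atan2(-1656, 1681) = -44.6 deg
adjusted to 0-360: 315.4 degrees

315.4 degrees


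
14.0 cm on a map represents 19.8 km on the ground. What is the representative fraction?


ground = 19.8 km = 1980000 cm; RF denominator = ground / map = 1980000 / 14.0 ≈ 141429; RF = 1:141429

1:141429


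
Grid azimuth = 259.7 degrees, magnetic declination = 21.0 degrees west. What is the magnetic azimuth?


magnetic azimuth = grid azimuth - declination (east +ve)
mag_az = 259.7 - -21.0 = 280.7 degrees

280.7 degrees


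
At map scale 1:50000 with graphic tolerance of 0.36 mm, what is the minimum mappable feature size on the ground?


ground = 0.36 mm * 50000 / 1000 = 18.0 m

18.0 m


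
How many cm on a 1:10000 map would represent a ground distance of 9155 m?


map_cm = 9155 * 100 / 10000 = 91.55 cm

91.55 cm


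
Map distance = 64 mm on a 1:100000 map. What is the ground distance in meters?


ground = 64 mm * 100000 / 1000 = 6400.0 m

6400.0 m


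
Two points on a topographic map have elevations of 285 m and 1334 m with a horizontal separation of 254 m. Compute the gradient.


gradient = (1334 - 285) / 254 = 1049 / 254 = 4.1299

4.1299


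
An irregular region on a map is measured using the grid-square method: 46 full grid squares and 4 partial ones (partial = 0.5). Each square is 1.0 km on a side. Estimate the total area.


effective squares = 46 + 4 * 0.5 = 48.0
area = 48.0 * 1.0 = 48.0 km^2

48.0 km^2


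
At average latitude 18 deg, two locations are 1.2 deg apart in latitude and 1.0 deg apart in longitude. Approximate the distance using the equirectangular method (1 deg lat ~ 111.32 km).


dlat_km = 1.2 * 111.32 = 133.584
dlon_km = 1.0 * 111.32 * cos(18) ≈ 105.872
dist = sqrt(133.584^2 + 105.872^2) ≈ 170.5 km

170.5 km


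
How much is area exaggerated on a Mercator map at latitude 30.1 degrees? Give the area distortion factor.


area_distortion = 1/cos^2(30.1) = 1.336

1.336


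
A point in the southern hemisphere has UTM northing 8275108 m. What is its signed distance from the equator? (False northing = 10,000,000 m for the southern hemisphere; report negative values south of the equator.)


For southern: actual = 8275108 - 10000000 = -1724892 m

-1724892 m


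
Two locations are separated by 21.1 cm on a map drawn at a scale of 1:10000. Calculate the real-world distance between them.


ground = 21.1 cm * 10000 / 100 = 2110.0 m = 2.11 km

2.11 km


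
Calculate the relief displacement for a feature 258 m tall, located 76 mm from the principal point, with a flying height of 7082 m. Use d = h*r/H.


d = h * r / H = 258 * 76 / 7082 = 2.77 mm

2.77 mm


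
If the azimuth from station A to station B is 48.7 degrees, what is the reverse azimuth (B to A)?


back azimuth = (48.7 + 180) mod 360 = 228.7 degrees

228.7 degrees


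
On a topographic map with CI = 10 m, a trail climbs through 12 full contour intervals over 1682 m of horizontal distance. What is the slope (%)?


elevation change = 12 * 10 = 120 m
slope = 120 / 1682 * 100 = 7.1%

7.1%


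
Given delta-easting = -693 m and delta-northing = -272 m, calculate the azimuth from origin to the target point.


az = atan2(-693, -272) = -111.4 deg
adjusted to 0-360: 248.6 degrees

248.6 degrees


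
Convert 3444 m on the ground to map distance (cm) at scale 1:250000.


map_cm = 3444 * 100 / 250000 = 1.3776 cm ≈ 1.38 cm

1.38 cm


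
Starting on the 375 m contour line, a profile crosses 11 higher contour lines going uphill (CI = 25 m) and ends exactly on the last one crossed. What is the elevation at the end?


elevation = 375 + 11 * 25 = 650 m

650 m


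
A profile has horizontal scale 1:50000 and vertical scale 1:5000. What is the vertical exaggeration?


VE = horizontal_scale / vertical_scale = 50000 / 5000 = 10.0

10.0x


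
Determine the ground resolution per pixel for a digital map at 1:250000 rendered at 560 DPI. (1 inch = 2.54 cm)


pixel_cm = 2.54 / 560 ≈ 0.004536 cm
ground = pixel_cm * 250000 / 100 = 2.54 * 250000 / (560 * 100) = 635000 / 56000 ≈ 11.34 m

11.34 m


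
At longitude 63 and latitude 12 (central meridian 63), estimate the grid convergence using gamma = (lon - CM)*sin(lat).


gamma = (63 - 63) * sin(12) = 0 * 0.207912 = 0.0 degrees

0.0 degrees


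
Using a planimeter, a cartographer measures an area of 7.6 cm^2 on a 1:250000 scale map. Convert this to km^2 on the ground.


ground_area = 7.6 * (250000/100)^2 = 47500000.0 m^2 = 47.5 km^2

47.5 km^2


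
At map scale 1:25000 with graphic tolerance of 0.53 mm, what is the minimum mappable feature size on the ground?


ground = 0.53 mm * 25000 / 1000 = 13.25 m

13.25 m


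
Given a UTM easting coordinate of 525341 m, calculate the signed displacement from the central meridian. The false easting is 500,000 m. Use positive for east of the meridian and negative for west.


displacement = 525341 - 500000 = 25341 m

25341 m


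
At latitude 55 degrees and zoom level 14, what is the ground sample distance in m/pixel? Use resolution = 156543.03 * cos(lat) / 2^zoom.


res = 156543.03 * cos(55) / 2^14 = 156543.03 * 0.57357644 / 16384 = 5.48 m/pixel

5.48 m/pixel


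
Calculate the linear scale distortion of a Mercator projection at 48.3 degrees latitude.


SF = 1 / cos(48.3) = 1 / 0.66523 = 1.503

1.503


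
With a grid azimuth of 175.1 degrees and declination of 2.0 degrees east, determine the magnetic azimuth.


magnetic azimuth = grid azimuth - declination (east +ve)
mag_az = 175.1 - 2.0 = 173.1 degrees

173.1 degrees


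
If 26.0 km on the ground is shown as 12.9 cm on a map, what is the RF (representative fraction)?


ground = 26.0 km = 2600000 cm; RF denominator = ground / map = 2600000 / 12.9 ≈ 201550; RF = 1:201550

1:201550


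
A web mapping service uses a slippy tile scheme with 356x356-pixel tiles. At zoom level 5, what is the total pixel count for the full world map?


tiles per axis = 2^5 = 32
total tiles = 32^2 = 1024
pixels per axis = 32 * 356 = 11392
total pixels = 11392^2 = 129777664

129777664 pixels


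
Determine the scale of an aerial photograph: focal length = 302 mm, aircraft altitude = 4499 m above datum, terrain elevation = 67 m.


scale = f / (H - h) = 302 mm / 4432 m = 302 / 4432000 = 1:14675

1:14675


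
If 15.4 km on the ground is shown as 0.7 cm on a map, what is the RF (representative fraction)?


ground = 15.4 km = 1540000 cm; RF denominator = ground / map = 1540000 / 0.7 = 2200000; RF = 1:2200000

1:2200000


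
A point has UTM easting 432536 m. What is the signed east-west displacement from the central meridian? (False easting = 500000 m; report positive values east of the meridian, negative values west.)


displacement = 432536 - 500000 = -67464 m

-67464 m


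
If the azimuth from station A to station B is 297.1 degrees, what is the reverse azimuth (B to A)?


back azimuth = (297.1 + 180) mod 360 = 117.1 degrees

117.1 degrees


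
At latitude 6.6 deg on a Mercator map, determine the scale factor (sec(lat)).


SF = 1 / cos(6.6) = 1 / 0.993373 = 1.007

1.007


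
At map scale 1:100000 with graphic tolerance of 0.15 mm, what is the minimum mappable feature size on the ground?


ground = 0.15 mm * 100000 / 1000 = 15.0 m

15.0 m


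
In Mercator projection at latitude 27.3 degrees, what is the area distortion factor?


area_distortion = 1/cos^2(27.3) = 1.266

1.266


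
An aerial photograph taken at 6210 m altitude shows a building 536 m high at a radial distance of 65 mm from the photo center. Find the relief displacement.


d = h * r / H = 536 * 65 / 6210 = 5.61 mm

5.61 mm


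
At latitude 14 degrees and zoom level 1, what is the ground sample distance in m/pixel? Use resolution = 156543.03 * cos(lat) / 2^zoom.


res = 156543.03 * cos(14) / 2^1 = 156543.03 * 0.97029573 / 2 = 75946.52 m/pixel

75946.52 m/pixel


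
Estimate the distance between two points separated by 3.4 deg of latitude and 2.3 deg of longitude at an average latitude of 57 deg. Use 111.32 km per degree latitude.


dlat_km = 3.4 * 111.32 = 378.488
dlon_km = 2.3 * 111.32 * cos(57) ≈ 139.447
dist = sqrt(378.488^2 + 139.447^2) ≈ 403.4 km

403.4 km


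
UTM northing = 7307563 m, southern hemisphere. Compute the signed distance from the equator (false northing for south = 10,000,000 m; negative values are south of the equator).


For southern: actual = 7307563 - 10000000 = -2692437 m

-2692437 m


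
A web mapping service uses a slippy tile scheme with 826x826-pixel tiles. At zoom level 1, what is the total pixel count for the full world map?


tiles per axis = 2^1 = 2
total tiles = 2^2 = 4
pixels per axis = 2 * 826 = 1652
total pixels = 1652^2 = 2729104

2729104 pixels


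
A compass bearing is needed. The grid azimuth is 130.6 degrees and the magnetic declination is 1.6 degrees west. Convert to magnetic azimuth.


magnetic azimuth = grid azimuth - declination (east +ve)
mag_az = 130.6 - -1.6 = 132.2 degrees

132.2 degrees


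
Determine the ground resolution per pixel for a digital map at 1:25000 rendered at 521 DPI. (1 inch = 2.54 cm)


pixel_cm = 2.54 / 521 ≈ 0.004875 cm
ground = pixel_cm * 25000 / 100 = 2.54 * 25000 / (521 * 100) = 63500 / 52100 ≈ 1.22 m

1.22 m


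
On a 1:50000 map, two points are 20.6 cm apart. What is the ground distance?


ground = 20.6 cm * 50000 / 100 = 10300.0 m = 10.3 km

10.3 km


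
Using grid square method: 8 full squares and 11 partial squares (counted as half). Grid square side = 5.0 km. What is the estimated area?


effective squares = 8 + 11 * 0.5 = 13.5
area = 13.5 * 25.0 = 337.5 km^2

337.5 km^2


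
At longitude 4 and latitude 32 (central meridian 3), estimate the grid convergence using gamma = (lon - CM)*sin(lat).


gamma = (4 - 3) * sin(32) = 1 * 0.529919 = 0.53 degrees

0.53 degrees


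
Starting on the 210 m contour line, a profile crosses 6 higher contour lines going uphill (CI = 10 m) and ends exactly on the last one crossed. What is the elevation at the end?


elevation = 210 + 6 * 10 = 270 m

270 m


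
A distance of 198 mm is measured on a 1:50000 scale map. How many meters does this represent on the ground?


ground = 198 mm * 50000 / 1000 = 9900.0 m

9900.0 m


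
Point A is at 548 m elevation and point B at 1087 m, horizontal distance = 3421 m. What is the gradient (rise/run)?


gradient = (1087 - 548) / 3421 = 539 / 3421 = 0.1576

0.1576


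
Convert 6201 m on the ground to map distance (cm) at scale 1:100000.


map_cm = 6201 * 100 / 100000 = 6.201 cm ≈ 6.2 cm

6.2 cm


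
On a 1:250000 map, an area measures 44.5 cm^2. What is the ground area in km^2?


ground_area = 44.5 * (250000/100)^2 = 278125000.0 m^2 = 278.125 km^2

278.125 km^2


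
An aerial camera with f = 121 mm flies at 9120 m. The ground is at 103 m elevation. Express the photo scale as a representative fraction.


scale = f / (H - h) = 121 mm / 9017 m = 121 / 9017000 = 1:74521

1:74521


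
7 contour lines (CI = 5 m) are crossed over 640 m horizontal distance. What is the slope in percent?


elevation change = 7 * 5 = 35 m
slope = 35 / 640 * 100 = 5.5%

5.5%


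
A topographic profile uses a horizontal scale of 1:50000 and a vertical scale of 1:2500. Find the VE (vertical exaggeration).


VE = horizontal_scale / vertical_scale = 50000 / 2500 = 20.0

20.0x


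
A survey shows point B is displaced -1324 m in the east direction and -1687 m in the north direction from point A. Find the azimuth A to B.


az = atan2(-1324, -1687) = -141.9 deg
adjusted to 0-360: 218.1 degrees

218.1 degrees


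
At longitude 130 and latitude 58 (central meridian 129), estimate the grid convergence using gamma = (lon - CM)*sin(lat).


gamma = (130 - 129) * sin(58) = 1 * 0.848048 = 0.848 degrees

0.848 degrees


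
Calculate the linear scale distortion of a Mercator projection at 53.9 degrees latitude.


SF = 1 / cos(53.9) = 1 / 0.589196 = 1.697

1.697


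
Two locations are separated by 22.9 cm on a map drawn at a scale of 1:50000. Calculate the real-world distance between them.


ground = 22.9 cm * 50000 / 100 = 11450.0 m = 11.45 km

11.45 km


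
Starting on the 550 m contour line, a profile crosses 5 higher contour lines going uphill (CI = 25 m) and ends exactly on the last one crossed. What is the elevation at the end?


elevation = 550 + 5 * 25 = 675 m

675 m


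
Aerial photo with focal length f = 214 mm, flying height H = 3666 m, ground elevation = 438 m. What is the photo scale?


scale = f / (H - h) = 214 mm / 3228 m = 214 / 3228000 = 1:15084

1:15084


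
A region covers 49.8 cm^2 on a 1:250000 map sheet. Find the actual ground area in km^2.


ground_area = 49.8 * (250000/100)^2 = 311250000.0 m^2 = 311.25 km^2

311.25 km^2


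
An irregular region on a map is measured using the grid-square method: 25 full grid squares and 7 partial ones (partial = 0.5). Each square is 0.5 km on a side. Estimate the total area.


effective squares = 25 + 7 * 0.5 = 28.5
area = 28.5 * 0.25 = 7.125 km^2

7.125 km^2


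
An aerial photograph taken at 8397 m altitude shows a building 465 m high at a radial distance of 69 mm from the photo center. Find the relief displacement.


d = h * r / H = 465 * 69 / 8397 = 3.82 mm

3.82 mm


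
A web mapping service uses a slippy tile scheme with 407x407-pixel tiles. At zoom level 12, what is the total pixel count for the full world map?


tiles per axis = 2^12 = 4096
total tiles = 4096^2 = 16777216
pixels per axis = 4096 * 407 = 1667072
total pixels = 1667072^2 = 2779129053184

2779129053184 pixels


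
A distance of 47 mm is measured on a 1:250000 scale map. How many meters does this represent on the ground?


ground = 47 mm * 250000 / 1000 = 11750.0 m

11750.0 m


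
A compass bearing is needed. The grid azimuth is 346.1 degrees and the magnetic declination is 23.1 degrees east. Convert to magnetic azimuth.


magnetic azimuth = grid azimuth - declination (east +ve)
mag_az = 346.1 - 23.1 = 323.0 degrees

323.0 degrees


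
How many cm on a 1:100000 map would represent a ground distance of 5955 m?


map_cm = 5955 * 100 / 100000 = 5.955 cm ≈ 5.96 cm

5.96 cm


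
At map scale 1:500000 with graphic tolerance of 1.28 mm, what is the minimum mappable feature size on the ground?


ground = 1.28 mm * 500000 / 1000 = 640.0 m

640.0 m


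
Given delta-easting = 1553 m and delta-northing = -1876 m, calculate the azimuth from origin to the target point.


az = atan2(1553, -1876) = 140.4 deg
adjusted to 0-360: 140.4 degrees

140.4 degrees


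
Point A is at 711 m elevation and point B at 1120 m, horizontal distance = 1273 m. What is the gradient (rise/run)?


gradient = (1120 - 711) / 1273 = 409 / 1273 = 0.3213

0.3213


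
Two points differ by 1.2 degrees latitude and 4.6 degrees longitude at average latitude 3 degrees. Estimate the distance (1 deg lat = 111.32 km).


dlat_km = 1.2 * 111.32 = 133.584
dlon_km = 4.6 * 111.32 * cos(3) ≈ 511.37
dist = sqrt(133.584^2 + 511.37^2) ≈ 528.5 km

528.5 km


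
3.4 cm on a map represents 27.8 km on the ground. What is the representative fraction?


ground = 27.8 km = 2780000 cm; RF denominator = ground / map = 2780000 / 3.4 ≈ 817647; RF = 1:817647

1:817647


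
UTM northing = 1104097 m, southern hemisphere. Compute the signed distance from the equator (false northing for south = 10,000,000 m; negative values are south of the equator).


For southern: actual = 1104097 - 10000000 = -8895903 m

-8895903 m


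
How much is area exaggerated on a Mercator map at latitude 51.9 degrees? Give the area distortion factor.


area_distortion = 1/cos^2(51.9) = 2.627

2.627


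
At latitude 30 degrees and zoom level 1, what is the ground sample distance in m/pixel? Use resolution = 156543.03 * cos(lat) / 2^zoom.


res = 156543.03 * cos(30) / 2^1 = 156543.03 * 0.8660254 / 2 = 67785.12 m/pixel

67785.12 m/pixel


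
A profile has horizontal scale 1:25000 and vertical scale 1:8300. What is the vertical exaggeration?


VE = horizontal_scale / vertical_scale = 25000 / 8300 ≈ 3.0

3.0x


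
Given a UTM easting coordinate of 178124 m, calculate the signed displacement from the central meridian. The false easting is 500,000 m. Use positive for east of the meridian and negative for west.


displacement = 178124 - 500000 = -321876 m

-321876 m


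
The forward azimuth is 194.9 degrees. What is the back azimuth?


back azimuth = (194.9 + 180) mod 360 = 14.9 degrees

14.9 degrees


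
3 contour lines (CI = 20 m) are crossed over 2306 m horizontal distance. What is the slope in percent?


elevation change = 3 * 20 = 60 m
slope = 60 / 2306 * 100 = 2.6%

2.6%


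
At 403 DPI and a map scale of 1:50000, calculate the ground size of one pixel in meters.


pixel_cm = 2.54 / 403 ≈ 0.006303 cm
ground = pixel_cm * 50000 / 100 = 2.54 * 50000 / (403 * 100) = 127000 / 40300 ≈ 3.15 m

3.15 m


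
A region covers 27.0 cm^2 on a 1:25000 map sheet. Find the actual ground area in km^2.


ground_area = 27.0 * (25000/100)^2 = 1687500.0 m^2 = 1.6875 km^2 ≈ 1.688 km^2

1.688 km^2


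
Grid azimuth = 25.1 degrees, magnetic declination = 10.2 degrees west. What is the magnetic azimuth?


magnetic azimuth = grid azimuth - declination (east +ve)
mag_az = 25.1 - -10.2 = 35.3 degrees

35.3 degrees


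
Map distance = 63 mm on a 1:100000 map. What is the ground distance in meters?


ground = 63 mm * 100000 / 1000 = 6300.0 m

6300.0 m


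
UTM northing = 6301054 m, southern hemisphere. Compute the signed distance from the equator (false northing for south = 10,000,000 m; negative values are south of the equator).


For southern: actual = 6301054 - 10000000 = -3698946 m

-3698946 m


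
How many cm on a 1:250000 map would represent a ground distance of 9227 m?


map_cm = 9227 * 100 / 250000 = 3.6908 cm ≈ 3.69 cm

3.69 cm


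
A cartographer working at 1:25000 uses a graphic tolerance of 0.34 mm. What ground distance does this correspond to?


ground = 0.34 mm * 25000 / 1000 = 8.5 m

8.5 m


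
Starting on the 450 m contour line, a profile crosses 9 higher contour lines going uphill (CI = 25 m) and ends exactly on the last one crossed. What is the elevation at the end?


elevation = 450 + 9 * 25 = 675 m

675 m


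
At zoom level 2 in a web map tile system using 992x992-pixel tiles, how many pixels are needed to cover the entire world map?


tiles per axis = 2^2 = 4
total tiles = 4^2 = 16
pixels per axis = 4 * 992 = 3968
total pixels = 3968^2 = 15745024

15745024 pixels


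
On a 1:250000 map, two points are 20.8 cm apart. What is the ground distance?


ground = 20.8 cm * 250000 / 100 = 52000.0 m = 52.0 km

52.0 km


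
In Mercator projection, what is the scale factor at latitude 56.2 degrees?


SF = 1 / cos(56.2) = 1 / 0.556296 = 1.798

1.798


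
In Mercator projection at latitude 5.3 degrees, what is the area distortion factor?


area_distortion = 1/cos^2(5.3) = 1.009

1.009


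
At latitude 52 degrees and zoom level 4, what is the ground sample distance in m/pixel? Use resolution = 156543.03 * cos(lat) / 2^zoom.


res = 156543.03 * cos(52) / 2^4 = 156543.03 * 0.61566148 / 16 = 6023.59 m/pixel

6023.59 m/pixel


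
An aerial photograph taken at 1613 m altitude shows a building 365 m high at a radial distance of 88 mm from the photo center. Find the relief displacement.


d = h * r / H = 365 * 88 / 1613 = 19.91 mm

19.91 mm


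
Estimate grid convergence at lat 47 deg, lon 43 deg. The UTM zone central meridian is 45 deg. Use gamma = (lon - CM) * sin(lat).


gamma = (43 - 45) * sin(47) = -2 * 0.731354 = -1.463 degrees

-1.463 degrees


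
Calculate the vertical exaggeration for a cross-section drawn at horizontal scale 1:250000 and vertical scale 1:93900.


VE = horizontal_scale / vertical_scale = 250000 / 93900 ≈ 2.7

2.7x


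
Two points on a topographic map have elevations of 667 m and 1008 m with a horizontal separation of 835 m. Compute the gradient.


gradient = (1008 - 667) / 835 = 341 / 835 = 0.4084

0.4084


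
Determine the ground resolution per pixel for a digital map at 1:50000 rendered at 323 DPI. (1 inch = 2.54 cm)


pixel_cm = 2.54 / 323 ≈ 0.007864 cm
ground = pixel_cm * 50000 / 100 = 2.54 * 50000 / (323 * 100) = 127000 / 32300 ≈ 3.93 m

3.93 m


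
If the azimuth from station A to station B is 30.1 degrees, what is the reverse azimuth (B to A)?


back azimuth = (30.1 + 180) mod 360 = 210.1 degrees

210.1 degrees


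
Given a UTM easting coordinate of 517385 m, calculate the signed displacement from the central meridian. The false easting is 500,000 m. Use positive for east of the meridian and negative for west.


displacement = 517385 - 500000 = 17385 m

17385 m


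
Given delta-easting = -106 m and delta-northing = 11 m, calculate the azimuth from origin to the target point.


az = atan2(-106, 11) = -84.1 deg
adjusted to 0-360: 275.9 degrees

275.9 degrees


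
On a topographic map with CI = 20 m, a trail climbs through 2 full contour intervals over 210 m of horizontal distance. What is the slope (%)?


elevation change = 2 * 20 = 40 m
slope = 40 / 210 * 100 = 19.0%

19.0%


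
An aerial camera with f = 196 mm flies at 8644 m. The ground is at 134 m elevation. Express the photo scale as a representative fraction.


scale = f / (H - h) = 196 mm / 8510 m = 196 / 8510000 = 1:43418

1:43418


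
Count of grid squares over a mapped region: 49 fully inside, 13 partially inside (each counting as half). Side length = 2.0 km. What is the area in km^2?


effective squares = 49 + 13 * 0.5 = 55.5
area = 55.5 * 4.0 = 222.0 km^2

222.0 km^2


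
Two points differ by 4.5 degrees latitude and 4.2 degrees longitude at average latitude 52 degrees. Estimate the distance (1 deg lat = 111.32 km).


dlat_km = 4.5 * 111.32 = 500.94
dlon_km = 4.2 * 111.32 * cos(52) ≈ 287.849
dist = sqrt(500.94^2 + 287.849^2) ≈ 577.8 km

577.8 km


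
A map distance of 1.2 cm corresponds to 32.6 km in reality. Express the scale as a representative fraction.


ground = 32.6 km = 3260000 cm; RF denominator = ground / map = 3260000 / 1.2 ≈ 2716667; RF = 1:2716667

1:2716667


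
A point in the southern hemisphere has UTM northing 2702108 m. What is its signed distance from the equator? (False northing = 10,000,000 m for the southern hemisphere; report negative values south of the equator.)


For southern: actual = 2702108 - 10000000 = -7297892 m

-7297892 m


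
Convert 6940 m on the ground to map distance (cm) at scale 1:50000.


map_cm = 6940 * 100 / 50000 = 13.88 cm

13.88 cm


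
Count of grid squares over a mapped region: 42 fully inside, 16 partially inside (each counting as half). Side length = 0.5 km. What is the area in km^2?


effective squares = 42 + 16 * 0.5 = 50.0
area = 50.0 * 0.25 = 12.5 km^2

12.5 km^2


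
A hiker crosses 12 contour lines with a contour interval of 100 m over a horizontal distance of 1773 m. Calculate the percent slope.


elevation change = 12 * 100 = 1200 m
slope = 1200 / 1773 * 100 = 67.7%

67.7%


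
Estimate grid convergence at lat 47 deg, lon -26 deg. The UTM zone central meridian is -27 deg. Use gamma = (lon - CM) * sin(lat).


gamma = (-26 - -27) * sin(47) = 1 * 0.731354 = 0.731 degrees

0.731 degrees


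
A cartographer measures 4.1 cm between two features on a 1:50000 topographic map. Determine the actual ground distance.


ground = 4.1 cm * 50000 / 100 = 2050.0 m = 2.05 km

2.05 km


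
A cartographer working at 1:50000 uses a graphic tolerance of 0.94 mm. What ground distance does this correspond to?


ground = 0.94 mm * 50000 / 1000 = 47.0 m

47.0 m


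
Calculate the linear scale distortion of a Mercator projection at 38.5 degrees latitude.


SF = 1 / cos(38.5) = 1 / 0.782608 = 1.278

1.278


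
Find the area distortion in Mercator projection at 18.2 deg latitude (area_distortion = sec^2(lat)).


area_distortion = 1/cos^2(18.2) = 1.108

1.108


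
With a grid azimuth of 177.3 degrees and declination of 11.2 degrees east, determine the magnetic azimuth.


magnetic azimuth = grid azimuth - declination (east +ve)
mag_az = 177.3 - 11.2 = 166.1 degrees

166.1 degrees


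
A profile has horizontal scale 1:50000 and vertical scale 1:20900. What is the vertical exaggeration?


VE = horizontal_scale / vertical_scale = 50000 / 20900 ≈ 2.4

2.4x


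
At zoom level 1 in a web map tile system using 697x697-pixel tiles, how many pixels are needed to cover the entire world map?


tiles per axis = 2^1 = 2
total tiles = 2^2 = 4
pixels per axis = 2 * 697 = 1394
total pixels = 1394^2 = 1943236

1943236 pixels


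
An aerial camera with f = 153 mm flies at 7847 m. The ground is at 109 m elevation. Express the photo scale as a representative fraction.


scale = f / (H - h) = 153 mm / 7738 m = 153 / 7738000 = 1:50575

1:50575


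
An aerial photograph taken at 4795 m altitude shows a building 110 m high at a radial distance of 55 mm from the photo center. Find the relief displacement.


d = h * r / H = 110 * 55 / 4795 = 1.26 mm

1.26 mm


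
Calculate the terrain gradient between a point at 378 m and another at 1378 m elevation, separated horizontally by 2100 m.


gradient = (1378 - 378) / 2100 = 1000 / 2100 = 0.4762

0.4762


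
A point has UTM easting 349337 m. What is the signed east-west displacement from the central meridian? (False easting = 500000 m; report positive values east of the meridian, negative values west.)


displacement = 349337 - 500000 = -150663 m

-150663 m


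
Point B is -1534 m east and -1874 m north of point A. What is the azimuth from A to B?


az = atan2(-1534, -1874) = -140.7 deg
adjusted to 0-360: 219.3 degrees

219.3 degrees


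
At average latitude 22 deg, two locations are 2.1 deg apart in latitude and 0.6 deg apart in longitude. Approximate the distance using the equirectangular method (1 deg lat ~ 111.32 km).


dlat_km = 2.1 * 111.32 = 233.772
dlon_km = 0.6 * 111.32 * cos(22) ≈ 61.928
dist = sqrt(233.772^2 + 61.928^2) ≈ 241.8 km

241.8 km


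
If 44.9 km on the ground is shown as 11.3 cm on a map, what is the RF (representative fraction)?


ground = 44.9 km = 4490000 cm; RF denominator = ground / map = 4490000 / 11.3 ≈ 397345; RF = 1:397345

1:397345


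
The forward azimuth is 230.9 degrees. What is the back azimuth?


back azimuth = (230.9 + 180) mod 360 = 50.9 degrees

50.9 degrees


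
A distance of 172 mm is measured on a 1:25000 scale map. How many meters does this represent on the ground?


ground = 172 mm * 25000 / 1000 = 4300.0 m

4300.0 m


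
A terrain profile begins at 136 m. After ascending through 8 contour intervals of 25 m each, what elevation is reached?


elevation = 136 + 8 * 25 = 336 m

336 m


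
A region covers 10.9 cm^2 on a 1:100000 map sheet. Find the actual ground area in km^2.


ground_area = 10.9 * (100000/100)^2 = 10900000.0 m^2 = 10.9 km^2

10.9 km^2


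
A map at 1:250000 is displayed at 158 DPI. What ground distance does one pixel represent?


pixel_cm = 2.54 / 158 ≈ 0.016076 cm
ground = pixel_cm * 250000 / 100 = 2.54 * 250000 / (158 * 100) = 635000 / 15800 ≈ 40.19 m

40.19 m


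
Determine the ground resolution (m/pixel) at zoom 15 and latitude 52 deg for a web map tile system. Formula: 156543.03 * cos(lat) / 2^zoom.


res = 156543.03 * cos(52) / 2^15 = 156543.03 * 0.61566148 / 32768 = 2.94 m/pixel

2.94 m/pixel


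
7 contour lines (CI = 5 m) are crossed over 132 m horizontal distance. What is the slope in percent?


elevation change = 7 * 5 = 35 m
slope = 35 / 132 * 100 = 26.5%

26.5%


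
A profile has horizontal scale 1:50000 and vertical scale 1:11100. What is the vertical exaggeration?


VE = horizontal_scale / vertical_scale = 50000 / 11100 ≈ 4.5

4.5x


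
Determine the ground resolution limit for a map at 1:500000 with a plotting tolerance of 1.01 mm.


ground = 1.01 mm * 500000 / 1000 = 505.0 m

505.0 m


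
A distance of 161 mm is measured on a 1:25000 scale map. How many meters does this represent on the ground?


ground = 161 mm * 25000 / 1000 = 4025.0 m

4025.0 m


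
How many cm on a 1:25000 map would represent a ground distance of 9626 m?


map_cm = 9626 * 100 / 25000 = 38.504 cm ≈ 38.5 cm

38.5 cm


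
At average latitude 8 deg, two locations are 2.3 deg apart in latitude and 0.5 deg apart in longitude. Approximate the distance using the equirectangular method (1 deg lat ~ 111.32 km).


dlat_km = 2.3 * 111.32 = 256.036
dlon_km = 0.5 * 111.32 * cos(8) ≈ 55.118
dist = sqrt(256.036^2 + 55.118^2) ≈ 261.9 km

261.9 km


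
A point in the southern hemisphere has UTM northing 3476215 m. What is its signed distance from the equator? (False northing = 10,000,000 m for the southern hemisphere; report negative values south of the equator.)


For southern: actual = 3476215 - 10000000 = -6523785 m

-6523785 m


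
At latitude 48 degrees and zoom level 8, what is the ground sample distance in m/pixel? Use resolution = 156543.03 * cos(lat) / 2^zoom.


res = 156543.03 * cos(48) / 2^8 = 156543.03 * 0.66913061 / 256 = 409.17 m/pixel

409.17 m/pixel


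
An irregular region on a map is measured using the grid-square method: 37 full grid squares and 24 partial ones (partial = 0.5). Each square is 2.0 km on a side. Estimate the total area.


effective squares = 37 + 24 * 0.5 = 49.0
area = 49.0 * 4.0 = 196.0 km^2

196.0 km^2


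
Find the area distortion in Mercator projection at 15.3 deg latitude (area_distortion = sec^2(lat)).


area_distortion = 1/cos^2(15.3) = 1.075

1.075


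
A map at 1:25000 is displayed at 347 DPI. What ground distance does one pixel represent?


pixel_cm = 2.54 / 347 ≈ 0.00732 cm
ground = pixel_cm * 25000 / 100 = 2.54 * 25000 / (347 * 100) = 63500 / 34700 ≈ 1.83 m

1.83 m


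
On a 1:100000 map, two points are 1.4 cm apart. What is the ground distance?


ground = 1.4 cm * 100000 / 100 = 1400.0 m = 1.4 km

1.4 km


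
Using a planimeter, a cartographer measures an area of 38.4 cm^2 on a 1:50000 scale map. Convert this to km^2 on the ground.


ground_area = 38.4 * (50000/100)^2 = 9600000.0 m^2 = 9.6 km^2

9.6 km^2


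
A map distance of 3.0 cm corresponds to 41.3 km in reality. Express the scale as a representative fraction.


ground = 41.3 km = 4130000 cm; RF denominator = ground / map = 4130000 / 3.0 ≈ 1376667; RF = 1:1376667

1:1376667


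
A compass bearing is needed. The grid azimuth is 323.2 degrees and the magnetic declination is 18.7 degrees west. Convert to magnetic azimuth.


magnetic azimuth = grid azimuth - declination (east +ve)
mag_az = 323.2 - -18.7 = 341.9 degrees

341.9 degrees


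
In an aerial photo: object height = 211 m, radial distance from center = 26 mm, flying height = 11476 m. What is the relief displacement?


d = h * r / H = 211 * 26 / 11476 = 0.48 mm

0.48 mm


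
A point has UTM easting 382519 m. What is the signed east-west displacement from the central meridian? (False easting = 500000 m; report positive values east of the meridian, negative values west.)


displacement = 382519 - 500000 = -117481 m

-117481 m


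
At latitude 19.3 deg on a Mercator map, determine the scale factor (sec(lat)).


SF = 1 / cos(19.3) = 1 / 0.943801 = 1.06

1.06


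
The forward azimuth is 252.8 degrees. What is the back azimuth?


back azimuth = (252.8 + 180) mod 360 = 72.8 degrees

72.8 degrees


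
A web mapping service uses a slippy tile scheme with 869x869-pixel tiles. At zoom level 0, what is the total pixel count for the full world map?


tiles per axis = 2^0 = 1
total tiles = 1^2 = 1
pixels per axis = 1 * 869 = 869
total pixels = 869^2 = 755161

755161 pixels


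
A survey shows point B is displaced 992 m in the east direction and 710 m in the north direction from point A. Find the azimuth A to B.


az = atan2(992, 710) = 54.4 deg
adjusted to 0-360: 54.4 degrees

54.4 degrees


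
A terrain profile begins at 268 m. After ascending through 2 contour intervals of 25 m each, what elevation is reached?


elevation = 268 + 2 * 25 = 318 m

318 m


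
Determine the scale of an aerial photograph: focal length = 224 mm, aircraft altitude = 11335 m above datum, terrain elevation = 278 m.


scale = f / (H - h) = 224 mm / 11057 m = 224 / 11057000 = 1:49362

1:49362


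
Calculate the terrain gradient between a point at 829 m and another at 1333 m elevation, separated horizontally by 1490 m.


gradient = (1333 - 829) / 1490 = 504 / 1490 = 0.3383

0.3383


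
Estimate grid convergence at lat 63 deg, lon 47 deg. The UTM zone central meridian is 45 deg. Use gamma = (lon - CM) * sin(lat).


gamma = (47 - 45) * sin(63) = 2 * 0.891007 = 1.782 degrees

1.782 degrees


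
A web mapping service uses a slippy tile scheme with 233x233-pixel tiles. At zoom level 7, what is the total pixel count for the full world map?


tiles per axis = 2^7 = 128
total tiles = 128^2 = 16384
pixels per axis = 128 * 233 = 29824
total pixels = 29824^2 = 889470976

889470976 pixels


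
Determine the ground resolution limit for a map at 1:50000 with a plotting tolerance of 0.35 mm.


ground = 0.35 mm * 50000 / 1000 = 17.5 m

17.5 m


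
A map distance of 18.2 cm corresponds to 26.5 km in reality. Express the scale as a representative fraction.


ground = 26.5 km = 2650000 cm; RF denominator = ground / map = 2650000 / 18.2 ≈ 145604; RF = 1:145604

1:145604


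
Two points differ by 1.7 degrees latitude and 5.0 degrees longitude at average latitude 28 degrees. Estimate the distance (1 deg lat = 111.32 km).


dlat_km = 1.7 * 111.32 = 189.244
dlon_km = 5.0 * 111.32 * cos(28) ≈ 491.449
dist = sqrt(189.244^2 + 491.449^2) ≈ 526.6 km

526.6 km


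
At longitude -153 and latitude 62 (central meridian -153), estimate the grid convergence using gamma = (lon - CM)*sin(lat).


gamma = (-153 - -153) * sin(62) = 0 * 0.882948 = 0.0 degrees

0.0 degrees


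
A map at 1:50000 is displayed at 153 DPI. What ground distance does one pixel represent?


pixel_cm = 2.54 / 153 ≈ 0.016601 cm
ground = pixel_cm * 50000 / 100 = 2.54 * 50000 / (153 * 100) = 127000 / 15300 ≈ 8.3 m

8.3 m


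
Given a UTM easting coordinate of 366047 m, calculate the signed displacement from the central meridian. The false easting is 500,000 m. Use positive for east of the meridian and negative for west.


displacement = 366047 - 500000 = -133953 m

-133953 m
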